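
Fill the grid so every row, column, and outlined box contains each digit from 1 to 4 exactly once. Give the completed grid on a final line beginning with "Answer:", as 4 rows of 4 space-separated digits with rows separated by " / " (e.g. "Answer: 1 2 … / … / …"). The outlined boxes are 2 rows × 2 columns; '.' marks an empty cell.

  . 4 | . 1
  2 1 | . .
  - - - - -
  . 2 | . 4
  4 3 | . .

Step 1. [r3c3∈{1,3}] 3 has one home in row 3: r3c3. So r3c3=3.
Step 2. [r4c4∈{2}] r4c4 has the single candidate 2, so r4c4=2.
Step 3. [r2c3∈{4}] r2c3 has the single candidate 4 ⇒ r2c3=4.
Step 4. [r1c3∈{2}] r1c3 is down to just 2, so r1c3=2.
Step 5. [r2c4∈{3}] r2c4 has the single candidate 3. So r2c4=3.
Step 6. [r1c1∈{3}] only 3 remains possible at r1c1, so r1c1=3.
Step 7. [r4c3∈{1}] nothing but 1 survives at r4c3 ⇒ r4c3=1.
Step 8. [r3c1∈{1}] r3c1 has the single candidate 1. So r3c1=1.

Answer: 3 4 2 1 / 2 1 4 3 / 1 2 3 4 / 4 3 1 2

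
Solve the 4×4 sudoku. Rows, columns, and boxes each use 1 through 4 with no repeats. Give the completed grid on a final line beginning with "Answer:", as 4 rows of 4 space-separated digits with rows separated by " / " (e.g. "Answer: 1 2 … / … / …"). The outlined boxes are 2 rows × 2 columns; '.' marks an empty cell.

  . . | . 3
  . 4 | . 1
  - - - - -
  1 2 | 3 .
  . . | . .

Step 1. [r2c3∈{2}] r2c3's peers cover all but 2 ⇒ r2c3=2.
Step 2. [r4c1∈{3,4}] in col 1, 4 fits only at r4c1 ⇒ r4c1=4.
Step 3. [r1c1∈{2}] r1c1's peers cover all but 2. So r1c1=2.
Step 4. [r1c2∈{1}] r1c2 is down to just 1. So r1c2=1.
Step 5. [r3c4∈{4}] r3c4 has the single candidate 4, so r3c4=4.
Step 6. [r4c2∈{3}] nothing but 3 survives at r4c2. So r4c2=3.
Step 7. [r2c1∈{3}] r2c1 has the single candidate 3 ⇒ r2c1=3.
Step 8. [r1c3∈{4}] r1c3's peers cover all but 4 ⇒ r1c3=4.
Step 9. [r4c3∈{1}] r4c3 has the single candidate 1. So r4c3=1.
Step 10. [r4c4∈{2}] nothing but 2 survives at r4c4. So r4c4=2.

Answer: 2 1 4 3 / 3 4 2 1 / 1 2 3 4 / 4 3 1 2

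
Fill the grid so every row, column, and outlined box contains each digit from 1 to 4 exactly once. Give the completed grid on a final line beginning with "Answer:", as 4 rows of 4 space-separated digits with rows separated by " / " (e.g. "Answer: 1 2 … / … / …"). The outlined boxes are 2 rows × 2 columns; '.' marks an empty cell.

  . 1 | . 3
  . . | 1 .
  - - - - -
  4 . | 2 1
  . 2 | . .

Step 1. [r2c4∈{2,4}] 2 has one home in col 4: r2c4. So r2c4=2.
Step 2. [r2c1∈{3}] r2c1 has the single candidate 3 ⇒ r2c1=3.
Step 3. [r1c3∈{4}] r1c3's peers cover all but 4, so r1c3=4.
Step 4. [r4c1∈{1}] r4c1 is down to just 1. So r4c1=1.
Step 5. [r3c2∈{3}] r3c2 is down to just 3. So r3c2=3.
Step 6. [r4c4∈{4}] r4c4's peers cover all but 4 ⇒ r4c4=4.
Step 7. [r4c3∈{3}] r4c3's peers cover all but 3 ⇒ r4c3=3.
Step 8. [r1c1∈{2}] r1c1 is down to just 2. So r1c1=2.
Step 9. [r2c2∈{4}] r2c2 has the single candidate 4. So r2c2=4.

Answer: 2 1 4 3 / 3 4 1 2 / 4 3 2 1 / 1 2 3 4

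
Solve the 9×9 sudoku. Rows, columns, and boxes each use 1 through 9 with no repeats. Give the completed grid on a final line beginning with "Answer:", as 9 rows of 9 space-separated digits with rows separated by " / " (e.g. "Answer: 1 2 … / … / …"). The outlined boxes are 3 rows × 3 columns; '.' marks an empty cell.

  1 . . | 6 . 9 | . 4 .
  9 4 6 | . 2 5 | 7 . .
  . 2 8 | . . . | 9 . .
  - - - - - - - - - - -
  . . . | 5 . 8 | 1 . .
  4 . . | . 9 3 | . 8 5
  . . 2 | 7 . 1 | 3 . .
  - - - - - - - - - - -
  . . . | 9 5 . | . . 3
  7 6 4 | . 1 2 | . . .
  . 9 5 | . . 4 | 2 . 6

Step 1. [r4c9∈{2,4,7,9}] r4c9 is the only open cell in col 9 admitting 7, so r4c9=7.
Step 2. [r8c4∈{3,8}] 3 has one home in row 8: r8c4. So r8c4=3.
Step 3. [r3c8∈{1,3,5,6}] r3c8 is the only open cell in row 3 admitting 6, so r3c8=6.
Step 4. [r9c4∈{8}] nothing but 8 survives at r9c4 ⇒ r9c4=8.
Step 5. [r2c9∈{1,8}] row 2 places 8 nowhere but r2c9, so r2c9=8.
Step 6. [r9c5∈{7}] only 7 remains possible at r9c5, so r9c5=7.
Step 7. [r7c3∈{1}] r7c3 is down to just 1, so r7c3=1.
Step 8. [r4c5∈{4,6}] 4 has one home in row 4: r4c5. So r4c5=4.
Step 9. [r6c8∈{9}] r6c8 has the single candidate 9. So r6c8=9.
Step 10. [r4c2∈{3}] r4c2's peers cover all but 3 ⇒ r4c2=3.
Step 11. [r7c2∈{8}] nothing but 8 survives at r7c2, so r7c2=8.
Step 12. [r1c3∈{3,7}] across col 3, 3 lands solely at r1c3, so r1c3=3.
Step 13. [r3c9∈{1}] nothing but 1 survives at r3c9, so r3c9=1.
Step 14. [r1c2∈{5,7}] 7 has one home in row 1: r1c2. So r1c2=7.
Step 15. [r6c1∈{5,6,8}] row 6 places 8 nowhere but r6c1 ⇒ r6c1=8.
Step 16. [r1c7∈{5}] nothing but 5 survives at r1c7, so r1c7=5.
Step 17. [r5c3∈{7}] r5c3's peers cover all but 7, so r5c3=7.
Step 18. [r9c8∈{1}] only 1 remains possible at r9c8. So r9c8=1.
Step 19. [r7c8∈{7}] only 7 remains possible at r7c8. So r7c8=7.
Step 20. [r3c4∈{4}] r3c4 is down to just 4 ⇒ r3c4=4.
Step 21. [r4c3∈{9}] r4c3's peers cover all but 9 ⇒ r4c3=9.
Step 22. [r5c4∈{2}] only 2 remains possible at r5c4, so r5c4=2.
Step 23. [r2c8∈{3}] r2c8's peers cover all but 3 ⇒ r2c8=3.
Step 24. [r6c5∈{6}] nothing but 6 survives at r6c5 ⇒ r6c5=6.
Step 25. [r3c6∈{7}] r3c6 is down to just 7, so r3c6=7.
Step 26. [r7c6∈{6}] r7c6 is down to just 6. So r7c6=6.
Step 27. [r1c9∈{2}] nothing but 2 survives at r1c9. So r1c9=2.
Step 28. [r1c5∈{8}] r1c5's peers cover all but 8, so r1c5=8.
Step 29. [r9c1∈{3}] nothing but 3 survives at r9c1. So r9c1=3.
Step 30. [r8c8∈{5}] r8c8 has the single candidate 5. So r8c8=5.
Step 31. [r3c1∈{5}] only 5 remains possible at r3c1 ⇒ r3c1=5.
Step 32. [r6c9∈{4}] r6c9 is down to just 4. So r6c9=4.
Step 33. [r2c4∈{1}] nothing but 1 survives at r2c4, so r2c4=1.
Step 34. [r7c7∈{4}] r7c7's peers cover all but 4 ⇒ r7c7=4.
Step 35. [r4c1∈{6}] only 6 remains possible at r4c1 ⇒ r4c1=6.
Step 36. [r5c2∈{1}] r5c2's peers cover all but 1, so r5c2=1.
Step 37. [r7c1∈{2}] nothing but 2 survives at r7c1, so r7c1=2.
Step 38. [r8c7∈{8}] nothing but 8 survives at r8c7, so r8c7=8.
Step 39. [r5c7∈{6}] only 6 remains possible at r5c7, so r5c7=6.
Step 40. [r4c8∈{2}] r4c8 has the single candidate 2. So r4c8=2.
Step 41. [r8c9∈{9}] r8c9's peers cover all but 9. So r8c9=9.
Step 42. [r6c2∈{5}] only 5 remains possible at r6c2, so r6c2=5.
Step 43. [r3c5∈{3}] r3c5 has the single candidate 3 ⇒ r3c5=3.

Answer: 1 7 3 6 8 9 5 4 2 / 9 4 6 1 2 5 7 3 8 / 5 2 8 4 3 7 9 6 1 / 6 3 9 5 4 8 1 2 7 / 4 1 7 2 9 3 6 8 5 / 8 5 2 7 6 1 3 9 4 / 2 8 1 9 5 6 4 7 3 / 7 6 4 3 1 2 8 5 9 / 3 9 5 8 7 4 2 1 6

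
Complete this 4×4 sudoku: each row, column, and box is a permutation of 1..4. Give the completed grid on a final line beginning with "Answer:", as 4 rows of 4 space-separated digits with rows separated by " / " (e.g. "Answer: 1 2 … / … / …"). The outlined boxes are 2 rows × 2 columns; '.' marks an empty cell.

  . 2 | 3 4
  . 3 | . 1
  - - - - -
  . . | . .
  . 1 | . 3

Step 1. [r3c4∈{2}] r3c4's peers cover all but 2, so r3c4=2.
Step 2. [r3c2∈{4}] only 4 remains possible at r3c2, so r3c2=4.
Step 3. [r3c3∈{1}] nothing but 1 survives at r3c3, so r3c3=1.
Step 4. [r3c1∈{3}] r3c1 is down to just 3. So r3c1=3.
Step 5. [r2c3∈{2}] r2c3's peers cover all but 2. So r2c3=2.
Step 6. [r4c1∈{2}] r4c1 is down to just 2. So r4c1=2.
Step 7. [r1c1∈{1}] only 1 remains possible at r1c1 ⇒ r1c1=1.
Step 8. [r2c1∈{4}] r2c1 is down to just 4. So r2c1=4.
Step 9. [r4c3∈{4}] r4c3 has the single candidate 4. So r4c3=4.

Answer: 1 2 3 4 / 4 3 2 1 / 3 4 1 2 / 2 1 4 3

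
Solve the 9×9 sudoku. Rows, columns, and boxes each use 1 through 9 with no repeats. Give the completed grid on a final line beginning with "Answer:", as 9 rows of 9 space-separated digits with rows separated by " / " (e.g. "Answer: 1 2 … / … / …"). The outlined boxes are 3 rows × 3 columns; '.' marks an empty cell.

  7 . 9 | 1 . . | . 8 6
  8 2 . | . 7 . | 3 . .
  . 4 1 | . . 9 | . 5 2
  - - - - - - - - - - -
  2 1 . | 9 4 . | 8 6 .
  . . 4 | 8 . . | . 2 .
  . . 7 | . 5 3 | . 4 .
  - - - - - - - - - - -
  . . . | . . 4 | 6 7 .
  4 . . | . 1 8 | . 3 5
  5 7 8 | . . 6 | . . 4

Step 1. [r5c5∈{6}] r5c5's peers cover all but 6 ⇒ r5c5=6.
Step 2. [r5c7∈{1,5,7,9}] col 7 places 5 nowhere but r5c7, so r5c7=5.
Step 3. [r6c4∈{2}] r6c4 is down to just 2, so r6c4=2.
Step 4. [r9c4∈{3}] r9c4 has the single candidate 3. So r9c4=3.
Step 5. [r2c6∈{5}] r2c6's peers cover all but 5, so r2c6=5.
Step 6. [r2c3∈{6}] only 6 remains possible at r2c3. So r2c3=6.
Step 7. [r3c1∈{3}] r3c1 is down to just 3. So r3c1=3.
Step 8. [r5c1∈{9}] r5c1 is down to just 9, so r5c1=9.
Step 9. [r5c2∈{3}] only 3 remains possible at r5c2 ⇒ r5c2=3.
Step 10. [r7c2∈{9}] only 9 remains possible at r7c2. So r7c2=9.
Step 11. [r8c7∈{2,9}] row 8 places 9 nowhere but r8c7 ⇒ r8c7=9.
Step 12. [r9c8∈{1}] nothing but 1 survives at r9c8, so r9c8=1.
Step 13. [r2c9∈{1,9}] in row 2, 1 fits only at r2c9 ⇒ r2c9=1.
Step 14. [r7c5∈{2}] only 2 remains possible at r7c5, so r7c5=2.
Step 15. [r4c6∈{7}] nothing but 7 survives at r4c6. So r4c6=7.
Step 16. [r8c2∈{6}] r8c2 has the single candidate 6 ⇒ r8c2=6.
Step 17. [r9c7∈{2}] r9c7 is down to just 2. So r9c7=2.
Step 18. [r6c2∈{8}] nothing but 8 survives at r6c2, so r6c2=8.
Step 19. [r5c9∈{7}] nothing but 7 survives at r5c9, so r5c9=7.
Step 20. [r3c7∈{7}] nothing but 7 survives at r3c7. So r3c7=7.
Step 21. [r8c3∈{2}] nothing but 2 survives at r8c3 ⇒ r8c3=2.
Step 22. [r7c9∈{8}] only 8 remains possible at r7c9. So r7c9=8.
Step 23. [r9c5∈{9}] r9c5 is down to just 9, so r9c5=9.
Step 24. [r2c4∈{4}] r2c4 is down to just 4 ⇒ r2c4=4.
Step 25. [r6c9∈{9}] r6c9's peers cover all but 9, so r6c9=9.
Step 26. [r6c1∈{6}] only 6 remains possible at r6c1, so r6c1=6.
Step 27. [r3c4∈{6}] r3c4's peers cover all but 6. So r3c4=6.
Step 28. [r2c8∈{9}] only 9 remains possible at r2c8. So r2c8=9.
Step 29. [r1c2∈{5}] r1c2 is down to just 5. So r1c2=5.
Step 30. [r7c4∈{5}] r7c4's peers cover all but 5. So r7c4=5.
Step 31. [r6c7∈{1}] nothing but 1 survives at r6c7. So r6c7=1.
Step 32. [r1c6∈{2}] nothing but 2 survives at r1c6, so r1c6=2.
Step 33. [r7c1∈{1}] r7c1 has the single candidate 1, so r7c1=1.
Step 34. [r4c3∈{5}] nothing but 5 survives at r4c3. So r4c3=5.
Step 35. [r1c5∈{3}] r1c5 is down to just 3, so r1c5=3.
Step 36. [r7c3∈{3}] r7c3 has the single candidate 3. So r7c3=3.
Step 37. [r5c6∈{1}] r5c6 is down to just 1, so r5c6=1.
Step 38. [r1c7∈{4}] nothing but 4 survives at r1c7 ⇒ r1c7=4.
Step 39. [r4c9∈{3}] nothing but 3 survives at r4c9. So r4c9=3.
Step 40. [r3c5∈{8}] nothing but 8 survives at r3c5 ⇒ r3c5=8.
Step 41. [r8c4∈{7}] r8c4's peers cover all but 7, so r8c4=7.

Answer: 7 5 9 1 3 2 4 8 6 / 8 2 6 4 7 5 3 9 1 / 3 4 1 6 8 9 7 5 2 / 2 1 5 9 4 7 8 6 3 / 9 3 4 8 6 1 5 2 7 / 6 8 7 2 5 3 1 4 9 / 1 9 3 5 2 4 6 7 8 / 4 6 2 7 1 8 9 3 5 / 5 7 8 3 9 6 2 1 4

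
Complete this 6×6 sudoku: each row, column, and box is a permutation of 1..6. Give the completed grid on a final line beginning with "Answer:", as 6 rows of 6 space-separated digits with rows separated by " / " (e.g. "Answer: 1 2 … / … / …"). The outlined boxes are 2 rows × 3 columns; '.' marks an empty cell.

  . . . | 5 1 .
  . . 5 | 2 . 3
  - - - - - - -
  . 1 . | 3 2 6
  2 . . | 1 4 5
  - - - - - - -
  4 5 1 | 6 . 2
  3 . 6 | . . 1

Step 1. [r4c2∈{3,6}] row 4 places 6 nowhere but r4c2, so r4c2=6.
Step 2. [r1c2∈{2,3,4}] 3 has one home in col 2: r1c2, so r1c2=3.
Step 3. [r2c2∈{4}] r2c2's peers cover all but 4 ⇒ r2c2=4.
Step 4. [r1c1∈{6}] nothing but 6 survives at r1c1. So r1c1=6.
Step 5. [r1c3∈{2}] only 2 remains possible at r1c3 ⇒ r1c3=2.
Step 6. [r4c3∈{3}] nothing but 3 survives at r4c3. So r4c3=3.
Step 7. [r3c3∈{4}] r3c3 has the single candidate 4, so r3c3=4.
Step 8. [r6c4∈{4}] r6c4 has the single candidate 4, so r6c4=4.
Step 9. [r1c6∈{4}] nothing but 4 survives at r1c6 ⇒ r1c6=4.
Step 10. [r2c1∈{1}] nothing but 1 survives at r2c1, so r2c1=1.
Step 11. [r6c2∈{2}] r6c2 is down to just 2, so r6c2=2.
Step 12. [r6c5∈{5}] nothing but 5 survives at r6c5. So r6c5=5.
Step 13. [r2c5∈{6}] r2c5 has the single candidate 6, so r2c5=6.
Step 14. [r5c5∈{3}] r5c5's peers cover all but 3, so r5c5=3.
Step 15. [r3c1∈{5}] r3c1 has the single candidate 5, so r3c1=5.

Answer: 6 3 2 5 1 4 / 1 4 5 2 6 3 / 5 1 4 3 2 6 / 2 6 3 1 4 5 / 4 5 1 6 3 2 / 3 2 6 4 5 1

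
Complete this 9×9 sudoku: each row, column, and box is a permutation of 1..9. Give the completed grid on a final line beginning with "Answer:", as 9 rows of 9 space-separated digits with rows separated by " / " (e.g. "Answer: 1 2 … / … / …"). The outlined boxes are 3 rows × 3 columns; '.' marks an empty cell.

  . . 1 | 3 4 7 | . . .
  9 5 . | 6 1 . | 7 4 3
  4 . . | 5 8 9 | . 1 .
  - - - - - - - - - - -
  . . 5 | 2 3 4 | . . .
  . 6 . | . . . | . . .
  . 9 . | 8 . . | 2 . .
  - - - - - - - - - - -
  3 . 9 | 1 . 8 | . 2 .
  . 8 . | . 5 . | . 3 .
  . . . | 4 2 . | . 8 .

Step 1. [r3c7∈{6}] r3c7 has the single candidate 6. So r3c7=6.
Step 2. [r8c6∈{6}] only 6 remains possible at r8c6 ⇒ r8c6=6.
Step 3. [r7c9∈{4,5,6,7}] in row 7, 6 fits only at r7c9 ⇒ r7c9=6.
Step 4. [r5c7∈{1,3,4,5,8,9}] col 7 places 3 nowhere but r5c7, so r5c7=3.
Step 5. [r9c1∈{1,5,6,7}] col 1 places 5 nowhere but r9c1. So r9c1=5.
Step 6. [r1c2∈{2}] r1c2 has the single candidate 2. So r1c2=2.
Step 7. [r7c5∈{7}] only 7 remains possible at r7c5, so r7c5=7.
Step 8. [r5c4∈{7,9}] in col 4, 7 fits only at r5c4, so r5c4=7.
Step 9. [r6c3∈{3,4,7}] r6c3 is the only open cell in row 6 admitting 3, so r6c3=3.
Step 10. [r6c9∈{1,4,5,7}] across row 6, 4 lands solely at r6c9, so r6c9=4.
Step 11. [r5c3∈{2,4,8}] row 5 places 4 nowhere but r5c3, so r5c3=4.
Step 12. [r4c8∈{6,7,9}] r4c8 is the only open cell in row 4 admitting 6, so r4c8=6.
Step 13. [r8c7∈{1,4,9}] r8c7 is the only open cell in row 8 admitting 4, so r8c7=4.
Step 14. [r3c3∈{7}] nothing but 7 survives at r3c3 ⇒ r3c3=7.
Step 15. [r6c8∈{5,7}] r6c8 is the only open cell in col 8 admitting 7 ⇒ r6c8=7.
Step 16. [r6c1∈{1}] only 1 remains possible at r6c1 ⇒ r6c1=1.
Step 17. [r8c9∈{1,7,9}] row 8 places 1 nowhere but r8c9, so r8c9=1.
Step 18. [r8c1∈{2,7}] row 8 places 7 nowhere but r8c1 ⇒ r8c1=7.
Step 19. [r4c1∈{8}] r4c1 has the single candidate 8, so r4c1=8.
Step 20. [r4c9∈{9}] r4c9 is down to just 9. So r4c9=9.
Step 21. [r5c8∈{5}] r5c8 has the single candidate 5 ⇒ r5c8=5.
Step 22. [r1c7∈{5,8,9}] col 7 places 8 nowhere but r1c7 ⇒ r1c7=8.
Step 23. [r8c4∈{9}] r8c4's peers cover all but 9 ⇒ r8c4=9.
Step 24. [r5c5∈{9}] r5c5's peers cover all but 9, so r5c5=9.
Step 25. [r9c7∈{9}] only 9 remains possible at r9c7 ⇒ r9c7=9.
Step 26. [r9c9∈{7}] r9c9 is down to just 7 ⇒ r9c9=7.
Step 27. [r3c2∈{3}] r3c2's peers cover all but 3, so r3c2=3.
Step 28. [r8c3∈{2}] r8c3 is down to just 2 ⇒ r8c3=2.
Step 29. [r5c6∈{1}] only 1 remains possible at r5c6 ⇒ r5c6=1.
Step 30. [r2c6∈{2}] r2c6 has the single candidate 2. So r2c6=2.
Step 31. [r5c1∈{2}] r5c1's peers cover all but 2. So r5c1=2.
Step 32. [r9c3∈{6}] nothing but 6 survives at r9c3. So r9c3=6.
Step 33. [r5c9∈{8}] r5c9 is down to just 8. So r5c9=8.
Step 34. [r9c6∈{3}] nothing but 3 survives at r9c6 ⇒ r9c6=3.
Step 35. [r6c6∈{5}] r6c6 has the single candidate 5, so r6c6=5.
Step 36. [r3c9∈{2}] nothing but 2 survives at r3c9, so r3c9=2.
Step 37. [r6c5∈{6}] r6c5 has the single candidate 6 ⇒ r6c5=6.
Step 38. [r1c1∈{6}] nothing but 6 survives at r1c1 ⇒ r1c1=6.
Step 39. [r2c3∈{8}] only 8 remains possible at r2c3. So r2c3=8.
Step 40. [r4c7∈{1}] nothing but 1 survives at r4c7. So r4c7=1.
Step 41. [r7c7∈{5}] only 5 remains possible at r7c7 ⇒ r7c7=5.
Step 42. [r7c2∈{4}] nothing but 4 survives at r7c2, so r7c2=4.
Step 43. [r4c2∈{7}] r4c2 has the single candidate 7. So r4c2=7.
Step 44. [r9c2∈{1}] r9c2's peers cover all but 1 ⇒ r9c2=1.
Step 45. [r1c9∈{5}] r1c9 is down to just 5 ⇒ r1c9=5.
Step 46. [r1c8∈{9}] only 9 remains possible at r1c8. So r1c8=9.

Answer: 6 2 1 3 4 7 8 9 5 / 9 5 8 6 1 2 7 4 3 / 4 3 7 5 8 9 6 1 2 / 8 7 5 2 3 4 1 6 9 / 2 6 4 7 9 1 3 5 8 / 1 9 3 8 6 5 2 7 4 / 3 4 9 1 7 8 5 2 6 / 7 8 2 9 5 6 4 3 1 / 5 1 6 4 2 3 9 8 7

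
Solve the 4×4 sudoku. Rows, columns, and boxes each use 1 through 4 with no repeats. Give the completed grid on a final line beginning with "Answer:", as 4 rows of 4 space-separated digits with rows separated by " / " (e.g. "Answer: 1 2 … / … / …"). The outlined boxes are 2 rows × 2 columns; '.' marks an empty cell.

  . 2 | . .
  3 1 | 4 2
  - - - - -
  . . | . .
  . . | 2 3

Step 1. [r3c4∈{1,4}] across col 4, 4 lands solely at r3c4 ⇒ r3c4=4.
Step 2. [r4c1∈{1,4}] in row 4, 1 fits only at r4c1, so r4c1=1.
Step 3. [r1c4∈{1}] r1c4 is down to just 1, so r1c4=1.
Step 4. [r3c2∈{3}] r3c2 is down to just 3 ⇒ r3c2=3.
Step 5. [r1c3∈{3}] r1c3 is down to just 3 ⇒ r1c3=3.
Step 6. [r4c2∈{4}] r4c2 has the single candidate 4, so r4c2=4.
Step 7. [r3c3∈{1}] r3c3's peers cover all but 1. So r3c3=1.
Step 8. [r3c1∈{2}] only 2 remains possible at r3c1, so r3c1=2.
Step 9. [r1c1∈{4}] only 4 remains possible at r1c1. So r1c1=4.

Answer: 4 2 3 1 / 3 1 4 2 / 2 3 1 4 / 1 4 2 3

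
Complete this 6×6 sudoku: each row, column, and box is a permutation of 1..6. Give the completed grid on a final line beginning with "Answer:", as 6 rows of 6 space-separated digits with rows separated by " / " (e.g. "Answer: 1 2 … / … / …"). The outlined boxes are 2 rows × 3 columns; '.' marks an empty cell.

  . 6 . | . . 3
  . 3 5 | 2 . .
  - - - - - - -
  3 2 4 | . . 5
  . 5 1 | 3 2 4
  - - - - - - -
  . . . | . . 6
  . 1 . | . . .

Step 1. [r2c6∈{1}] only 1 remains possible at r2c6. So r2c6=1.
Step 2. [r2c1∈{4}] r2c1 has the single candidate 4. So r2c1=4.
Step 3. [r1c3∈{2}] r1c3's peers cover all but 2 ⇒ r1c3=2.
Step 4. [r6c3∈{3,6}] col 3 places 6 nowhere but r6c3 ⇒ r6c3=6.
Step 5. [r6c5∈{3,4,5}] in row 6, 3 fits only at r6c5 ⇒ r6c5=3.
Step 6. [r6c4∈{4,5}] row 6 places 4 nowhere but r6c4 ⇒ r6c4=4.
Step 7. [r6c1∈{2,5}] in row 6, 5 fits only at r6c1, so r6c1=5.
Step 8. [r3c4∈{1,6}] 6 has one home in col 4: r3c4. So r3c4=6.
Step 9. [r1c4∈{5}] r1c4 has the single candidate 5, so r1c4=5.
Step 10. [r3c5∈{1}] nothing but 1 survives at r3c5, so r3c5=1.
Step 11. [r5c1∈{2}] only 2 remains possible at r5c1. So r5c1=2.
Step 12. [r5c2∈{4}] r5c2 has the single candidate 4. So r5c2=4.
Step 13. [r6c6∈{2}] nothing but 2 survives at r6c6 ⇒ r6c6=2.
Step 14. [r1c1∈{1}] r1c1's peers cover all but 1 ⇒ r1c1=1.
Step 15. [r4c1∈{6}] nothing but 6 survives at r4c1. So r4c1=6.
Step 16. [r1c5∈{4}] r1c5 is down to just 4 ⇒ r1c5=4.
Step 17. [r5c3∈{3}] only 3 remains possible at r5c3. So r5c3=3.
Step 18. [r5c5∈{5}] nothing but 5 survives at r5c5, so r5c5=5.
Step 19. [r2c5∈{6}] nothing but 6 survives at r2c5. So r2c5=6.
Step 20. [r5c4∈{1}] r5c4 has the single candidate 1. So r5c4=1.

Answer: 1 6 2 5 4 3 / 4 3 5 2 6 1 / 3 2 4 6 1 5 / 6 5 1 3 2 4 / 2 4 3 1 5 6 / 5 1 6 4 3 2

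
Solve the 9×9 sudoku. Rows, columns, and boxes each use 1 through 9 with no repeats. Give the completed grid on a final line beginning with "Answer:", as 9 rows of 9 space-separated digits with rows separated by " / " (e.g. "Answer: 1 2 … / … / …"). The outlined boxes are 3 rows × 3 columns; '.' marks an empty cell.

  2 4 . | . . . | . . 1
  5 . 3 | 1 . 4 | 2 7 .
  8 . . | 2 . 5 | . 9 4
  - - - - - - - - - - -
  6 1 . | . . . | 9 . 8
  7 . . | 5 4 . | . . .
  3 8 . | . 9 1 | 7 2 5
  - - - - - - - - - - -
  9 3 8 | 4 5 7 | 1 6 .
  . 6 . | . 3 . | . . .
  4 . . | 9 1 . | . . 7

Step 1. [r5c6∈{2,3,6,8}] row 5 places 8 nowhere but r5c6, so r5c6=8.
Step 2. [r9c2∈{2,5}] across col 2, 5 lands solely at r9c2, so r9c2=5.
Step 3. [r3c7∈{3,6}] row 3 places 3 nowhere but r3c7. So r3c7=3.
Step 4. [r9c3∈{2}] r9c3's peers cover all but 2, so r9c3=2.
Step 5. [r9c7∈{8}] r9c7 has the single candidate 8, so r9c7=8.
Step 6. [r1c8∈{5,8}] r1c8 is the only open cell in col 8 admitting 8. So r1c8=8.
Step 7. [r5c9∈{3,6}] across col 9, 3 lands solely at r5c9 ⇒ r5c9=3.
Step 8. [r1c6∈{3,6,9}] r1c6 is the only open cell in col 6 admitting 9 ⇒ r1c6=9.
Step 9. [r1c4∈{3,6,7}] r1c4 is the only open cell in row 1 admitting 3 ⇒ r1c4=3.
Step 10. [r8c3∈{1,7}] row 8 places 7 nowhere but r8c3, so r8c3=7.
Step 11. [r1c5∈{6,7}] across row 1, 7 lands solely at r1c5. So r1c5=7.
Step 12. [r1c7∈{5,6}] in row 1, 5 fits only at r1c7 ⇒ r1c7=5.
Step 13. [r4c8∈{4}] r4c8's peers cover all but 4, so r4c8=4.
Step 14. [r8c6∈{2}] r8c6's peers cover all but 2 ⇒ r8c6=2.
Step 15. [r3c5∈{6}] only 6 remains possible at r3c5 ⇒ r3c5=6.
Step 16. [r2c2∈{9}] r2c2's peers cover all but 9, so r2c2=9.
Step 17. [r1c3∈{6}] nothing but 6 survives at r1c3. So r1c3=6.
Step 18. [r9c8∈{3}] only 3 remains possible at r9c8 ⇒ r9c8=3.
Step 19. [r4c4∈{7}] r4c4 has the single candidate 7, so r4c4=7.
Step 20. [r9c6∈{6}] r9c6 is down to just 6. So r9c6=6.
Step 21. [r4c6∈{3}] r4c6's peers cover all but 3 ⇒ r4c6=3.
Step 22. [r4c5∈{2}] r4c5 has the single candidate 2 ⇒ r4c5=2.
Step 23. [r5c7∈{6}] only 6 remains possible at r5c7, so r5c7=6.
Step 24. [r8c9∈{9}] r8c9 is down to just 9. So r8c9=9.
Step 25. [r5c8∈{1}] nothing but 1 survives at r5c8 ⇒ r5c8=1.
Step 26. [r8c1∈{1}] r8c1's peers cover all but 1. So r8c1=1.
Step 27. [r4c3∈{5}] r4c3 is down to just 5 ⇒ r4c3=5.
Step 28. [r8c8∈{5}] nothing but 5 survives at r8c8. So r8c8=5.
Step 29. [r7c9∈{2}] only 2 remains possible at r7c9 ⇒ r7c9=2.
Step 30. [r8c4∈{8}] r8c4 has the single candidate 8 ⇒ r8c4=8.
Step 31. [r8c7∈{4}] r8c7 is down to just 4. So r8c7=4.
Step 32. [r5c3∈{9}] r5c3's peers cover all but 9, so r5c3=9.
Step 33. [r3c3∈{1}] only 1 remains possible at r3c3. So r3c3=1.
Step 34. [r3c2∈{7}] only 7 remains possible at r3c2, so r3c2=7.
Step 35. [r5c2∈{2}] r5c2 has the single candidate 2 ⇒ r5c2=2.
Step 36. [r2c5∈{8}] only 8 remains possible at r2c5, so r2c5=8.
Step 37. [r6c4∈{6}] r6c4's peers cover all but 6, so r6c4=6.
Step 38. [r6c3∈{4}] r6c3's peers cover all but 4 ⇒ r6c3=4.
Step 39. [r2c9∈{6}] only 6 remains possible at r2c9, so r2c9=6.

Answer: 2 4 6 3 7 9 5 8 1 / 5 9 3 1 8 4 2 7 6 / 8 7 1 2 6 5 3 9 4 / 6 1 5 7 2 3 9 4 8 / 7 2 9 5 4 8 6 1 3 / 3 8 4 6 9 1 7 2 5 / 9 3 8 4 5 7 1 6 2 / 1 6 7 8 3 2 4 5 9 / 4 5 2 9 1 6 8 3 7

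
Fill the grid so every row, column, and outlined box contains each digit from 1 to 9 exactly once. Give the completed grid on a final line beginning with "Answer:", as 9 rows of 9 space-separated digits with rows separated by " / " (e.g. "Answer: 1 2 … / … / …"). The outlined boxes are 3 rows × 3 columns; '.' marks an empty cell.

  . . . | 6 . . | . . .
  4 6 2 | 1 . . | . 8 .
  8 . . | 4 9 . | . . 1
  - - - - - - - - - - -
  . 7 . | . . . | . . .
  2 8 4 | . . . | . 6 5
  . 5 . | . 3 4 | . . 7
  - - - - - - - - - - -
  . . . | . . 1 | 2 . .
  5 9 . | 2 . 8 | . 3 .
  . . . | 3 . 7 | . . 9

Step 1. [r2c7∈{3,5,7,9}] in row 2, 9 fits only at r2c7, so r2c7=9.
Step 2. [r3c2∈{3}] r3c2's peers cover all but 3. So r3c2=3.
Step 3. [r4c6∈{2,5,6,9}] across col 6, 6 lands solely at r4c6 ⇒ r4c6=6.
Step 4. [r4c5∈{1,2,5,8}] r4c5 is the only open cell in box 5 admitting 2. So r4c5=2.
Step 5. [r1c9∈{2,3,4}] across col 9, 2 lands solely at r1c9. So r1c9=2.
Step 6. [r7c4∈{5,9}] across row 7, 9 lands solely at r7c4 ⇒ r7c4=9.
Step 7. [r3c7∈{5,6,7}] across row 3, 6 lands solely at r3c7 ⇒ r3c7=6.
Step 8. [r5c7∈{1,3}] r5c7 is the only open cell in row 5 admitting 3 ⇒ r5c7=3.
Step 9. [r7c2∈{4}] r7c2 has the single candidate 4 ⇒ r7c2=4.
Step 10. [r1c2∈{1}] r1c2 has the single candidate 1, so r1c2=1.
Step 11. [r2c5∈{5,7}] across row 2, 7 lands solely at r2c5 ⇒ r2c5=7.
Step 12. [r2c6∈{3,5}] row 2 places 5 nowhere but r2c6, so r2c6=5.
Step 13. [r6c8∈{1,2,9}] across row 6, 2 lands solely at r6c8. So r6c8=2.
Step 14. [r4c8∈{1,4,9}] in col 8, 9 fits only at r4c8, so r4c8=9.
Step 15. [r9c8∈{1,4,5}] 1 has one home in col 8: r9c8. So r9c8=1.
Step 16. [r9c1∈{6}] r9c1 has the single candidate 6, so r9c1=6.
Step 17. [r1c8∈{4,5,7}] in col 8, 4 fits only at r1c8 ⇒ r1c8=4.
Step 18. [r8c3∈{1,7}] in row 8, 1 fits only at r8c3 ⇒ r8c3=1.
Step 19. [r8c7∈{4,7}] in row 8, 7 fits only at r8c7 ⇒ r8c7=7.
Step 20. [r7c8∈{5}] r7c8 is down to just 5, so r7c8=5.
Step 21. [r3c3∈{5,7}] across row 3, 5 lands solely at r3c3. So r3c3=5.
Step 22. [r4c3∈{3}] r4c3 is down to just 3 ⇒ r4c3=3.
Step 23. [r4c1∈{1}] r4c1's peers cover all but 1 ⇒ r4c1=1.
Step 24. [r6c1∈{9}] only 9 remains possible at r6c1. So r6c1=9.
Step 25. [r7c5∈{6}] r7c5's peers cover all but 6, so r7c5=6.
Step 26. [r7c9∈{8}] r7c9 is down to just 8. So r7c9=8.
Step 27. [r9c7∈{4}] only 4 remains possible at r9c7, so r9c7=4.
Step 28. [r6c4∈{8}] r6c4 has the single candidate 8 ⇒ r6c4=8.
Step 29. [r1c1∈{7}] r1c1 is down to just 7 ⇒ r1c1=7.
Step 30. [r3c8∈{7}] r3c8's peers cover all but 7, so r3c8=7.
Step 31. [r5c4∈{7}] r5c4 has the single candidate 7, so r5c4=7.
Step 32. [r9c2∈{2}] r9c2 is down to just 2 ⇒ r9c2=2.
Step 33. [r8c9∈{6}] r8c9 is down to just 6. So r8c9=6.
Step 34. [r7c1∈{3}] nothing but 3 survives at r7c1, so r7c1=3.
Step 35. [r9c5∈{5}] only 5 remains possible at r9c5 ⇒ r9c5=5.
Step 36. [r1c3∈{9}] r1c3 has the single candidate 9 ⇒ r1c3=9.
Step 37. [r5c5∈{1}] only 1 remains possible at r5c5, so r5c5=1.
Step 38. [r3c6∈{2}] r3c6 has the single candidate 2, so r3c6=2.
Step 39. [r7c3∈{7}] nothing but 7 survives at r7c3 ⇒ r7c3=7.
Step 40. [r6c3∈{6}] r6c3 has the single candidate 6, so r6c3=6.
Step 41. [r6c7∈{1}] nothing but 1 survives at r6c7. So r6c7=1.
Step 42. [r2c9∈{3}] nothing but 3 survives at r2c9, so r2c9=3.
Step 43. [r1c6∈{3}] r1c6's peers cover all but 3, so r1c6=3.
Step 44. [r1c5∈{8}] nothing but 8 survives at r1c5 ⇒ r1c5=8.
Step 45. [r1c7∈{5}] only 5 remains possible at r1c7, so r1c7=5.
Step 46. [r5c6∈{9}] nothing but 9 survives at r5c6. So r5c6=9.
Step 47. [r4c7∈{8}] nothing but 8 survives at r4c7 ⇒ r4c7=8.
Step 48. [r4c9∈{4}] r4c9 has the single candidate 4, so r4c9=4.
Step 49. [r4c4∈{5}] r4c4 is down to just 5, so r4c4=5.
Step 50. [r8c5∈{4}] r8c5's peers cover all but 4 ⇒ r8c5=4.
Step 51. [r9c3∈{8}] r9c3 is down to just 8, so r9c3=8.

Answer: 7 1 9 6 8 3 5 4 2 / 4 6 2 1 7 5 9 8 3 / 8 3 5 4 9 2 6 7 1 / 1 7 3 5 2 6 8 9 4 / 2 8 4 7 1 9 3 6 5 / 9 5 6 8 3 4 1 2 7 / 3 4 7 9 6 1 2 5 8 / 5 9 1 2 4 8 7 3 6 / 6 2 8 3 5 7 4 1 9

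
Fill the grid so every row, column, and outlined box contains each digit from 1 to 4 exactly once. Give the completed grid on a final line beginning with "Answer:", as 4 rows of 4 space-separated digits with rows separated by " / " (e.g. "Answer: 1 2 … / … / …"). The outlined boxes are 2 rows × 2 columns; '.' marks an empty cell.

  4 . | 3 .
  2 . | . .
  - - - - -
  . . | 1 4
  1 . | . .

Step 1. [r2c2∈{1,3}] r2c2 is the only open cell in row 2 admitting 3, so r2c2=3.
Step 2. [r1c4∈{1,2}] r1c4 is the only open cell in row 1 admitting 2. So r1c4=2.
Step 3. [r4c3∈{2}] r4c3 has the single candidate 2, so r4c3=2.
Step 4. [r3c1∈{3}] nothing but 3 survives at r3c1, so r3c1=3.
Step 5. [r4c2∈{4}] nothing but 4 survives at r4c2 ⇒ r4c2=4.
Step 6. [r4c4∈{3}] r4c4's peers cover all but 3. So r4c4=3.
Step 7. [r2c4∈{1}] r2c4's peers cover all but 1. So r2c4=1.
Step 8. [r3c2∈{2}] r3c2 has the single candidate 2 ⇒ r3c2=2.
Step 9. [r1c2∈{1}] only 1 remains possible at r1c2 ⇒ r1c2=1.
Step 10. [r2c3∈{4}] r2c3 has the single candidate 4, so r2c3=4.

Answer: 4 1 3 2 / 2 3 4 1 / 3 2 1 4 / 1 4 2 3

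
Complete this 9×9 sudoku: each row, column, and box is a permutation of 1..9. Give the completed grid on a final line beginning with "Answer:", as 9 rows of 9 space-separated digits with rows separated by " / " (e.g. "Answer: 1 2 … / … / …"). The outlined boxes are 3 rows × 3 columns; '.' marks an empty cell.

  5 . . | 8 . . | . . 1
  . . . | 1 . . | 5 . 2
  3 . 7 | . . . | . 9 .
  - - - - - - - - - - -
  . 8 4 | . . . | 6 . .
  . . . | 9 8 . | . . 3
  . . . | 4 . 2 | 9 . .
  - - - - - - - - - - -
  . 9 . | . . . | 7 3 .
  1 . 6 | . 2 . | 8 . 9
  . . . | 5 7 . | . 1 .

Step 1. [r3c7∈{4}] nothing but 4 survives at r3c7, so r3c7=4.
Step 2. [r4c4∈{3,7}] across col 4, 7 lands solely at r4c4. So r4c4=7.
Step 3. [r4c9∈{5}] only 5 remains possible at r4c9, so r4c9=5.
Step 4. [r9c6∈{3,4,6,8,9}] row 9 places 9 nowhere but r9c6. So r9c6=9.
Step 5. [r7c6∈{1,4,6,8}] col 6 places 8 nowhere but r7c6 ⇒ r7c6=8.
Step 6. [r8c2∈{3,4,5,7}] 7 has one home in row 8: r8c2 ⇒ r8c2=7.
Step 7. [r9c7∈{2}] only 2 remains possible at r9c7 ⇒ r9c7=2.
Step 8. [r6c9∈{7,8}] col 9 places 7 nowhere but r6c9. So r6c9=7.
Step 9. [r6c1∈{6}] r6c1's peers cover all but 6, so r6c1=6.
Step 10. [r5c6∈{1,5,6}] r5c6 is the only open cell in row 5 admitting 6. So r5c6=6.
Step 11. [r6c5∈{1,3,5}] box 5 places 5 nowhere but r6c5. So r6c5=5.
Step 12. [r3c5∈{6}] r3c5 has the single candidate 6. So r3c5=6.
Step 13. [r3c2∈{1,2}] r3c2 is the only open cell in row 3 admitting 1, so r3c2=1.
Step 14. [r6c3∈{1,3}] 1 has one home in row 6: r6c3. So r6c3=1.
Step 15. [r7c3∈{2,5}] 5 has one home in row 7: r7c3 ⇒ r7c3=5.
Step 16. [r5c3∈{2}] r5c3 has the single candidate 2 ⇒ r5c3=2.
Step 17. [r1c3∈{9}] r1c3 is down to just 9 ⇒ r1c3=9.
Step 18. [r2c3∈{8}] r2c3 has the single candidate 8 ⇒ r2c3=8.
Step 19. [r2c1∈{4}] r2c1 has the single candidate 4 ⇒ r2c1=4.
Step 20. [r2c2∈{6}] r2c2 is down to just 6 ⇒ r2c2=6.
Step 21. [r1c7∈{3}] only 3 remains possible at r1c7. So r1c7=3.
Step 22. [r7c5∈{1,4}] across row 7, 1 lands solely at r7c5 ⇒ r7c5=1.
Step 23. [r7c9∈{4,6}] 4 has one home in row 7: r7c9 ⇒ r7c9=4.
Step 24. [r4c5∈{3}] r4c5 is down to just 3, so r4c5=3.
Step 25. [r8c6∈{3,4}] 4 has one home in row 8: r8c6, so r8c6=4.
Step 26. [r1c6∈{7}] r1c6 has the single candidate 7, so r1c6=7.
Step 27. [r9c3∈{3}] r9c3 has the single candidate 3, so r9c3=3.
Step 28. [r5c7∈{1}] only 1 remains possible at r5c7, so r5c7=1.
Step 29. [r2c5∈{9}] r2c5's peers cover all but 9 ⇒ r2c5=9.
Step 30. [r3c9∈{8}] r3c9 is down to just 8, so r3c9=8.
Step 31. [r9c2∈{4}] r9c2's peers cover all but 4, so r9c2=4.
Step 32. [r3c4∈{2}] nothing but 2 survives at r3c4, so r3c4=2.
Step 33. [r4c6∈{1}] nothing but 1 survives at r4c6. So r4c6=1.
Step 34. [r7c1∈{2}] only 2 remains possible at r7c1. So r7c1=2.
Step 35. [r7c4∈{6}] r7c4 is down to just 6. So r7c4=6.
Step 36. [r4c1∈{9}] r4c1 is down to just 9 ⇒ r4c1=9.
Step 37. [r2c6∈{3}] r2c6 is down to just 3, so r2c6=3.
Step 38. [r3c6∈{5}] r3c6 is down to just 5. So r3c6=5.
Step 39. [r5c1∈{7}] r5c1 has the single candidate 7. So r5c1=7.
Step 40. [r1c2∈{2}] r1c2 has the single candidate 2 ⇒ r1c2=2.
Step 41. [r9c1∈{8}] nothing but 8 survives at r9c1 ⇒ r9c1=8.
Step 42. [r6c2∈{3}] only 3 remains possible at r6c2 ⇒ r6c2=3.
Step 43. [r4c8∈{2}] nothing but 2 survives at r4c8, so r4c8=2.
Step 44. [r1c5∈{4}] only 4 remains possible at r1c5. So r1c5=4.
Step 45. [r6c8∈{8}] only 8 remains possible at r6c8, so r6c8=8.
Step 46. [r1c8∈{6}] r1c8 is down to just 6, so r1c8=6.
Step 47. [r9c9∈{6}] r9c9's peers cover all but 6 ⇒ r9c9=6.
Step 48. [r5c8∈{4}] r5c8 has the single candidate 4. So r5c8=4.
Step 49. [r8c4∈{3}] r8c4's peers cover all but 3. So r8c4=3.
Step 50. [r5c2∈{5}] only 5 remains possible at r5c2 ⇒ r5c2=5.
Step 51. [r8c8∈{5}] r8c8's peers cover all but 5, so r8c8=5.
Step 52. [r2c8∈{7}] r2c8 has the single candidate 7, so r2c8=7.

Answer: 5 2 9 8 4 7 3 6 1 / 4 6 8 1 9 3 5 7 2 / 3 1 7 2 6 5 4 9 8 / 9 8 4 7 3 1 6 2 5 / 7 5 2 9 8 6 1 4 3 / 6 3 1 4 5 2 9 8 7 / 2 9 5 6 1 8 7 3 4 / 1 7 6 3 2 4 8 5 9 / 8 4 3 5 7 9 2 1 6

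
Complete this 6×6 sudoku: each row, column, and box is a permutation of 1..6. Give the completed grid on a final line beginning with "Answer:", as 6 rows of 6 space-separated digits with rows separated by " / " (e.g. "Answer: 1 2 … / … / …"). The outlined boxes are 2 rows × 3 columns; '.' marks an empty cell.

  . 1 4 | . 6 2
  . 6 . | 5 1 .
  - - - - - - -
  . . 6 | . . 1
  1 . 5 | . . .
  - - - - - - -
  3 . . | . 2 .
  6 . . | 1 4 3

Step 1. [r4c5∈{3}] nothing but 3 survives at r4c5. So r4c5=3.
Step 2. [r3c1∈{2,4}] in col 1, 4 fits only at r3c1. So r3c1=4.
Step 3. [r4c2∈{2}] nothing but 2 survives at r4c2. So r4c2=2.
Step 4. [r4c4∈{4,6}] across col 4, 4 lands solely at r4c4 ⇒ r4c4=4.
Step 5. [r5c6∈{5,6}] col 6 places 5 nowhere but r5c6. So r5c6=5.
Step 6. [r2c3∈{2,3}] across row 2, 3 lands solely at r2c3. So r2c3=3.
Step 7. [r2c6∈{4}] only 4 remains possible at r2c6, so r2c6=4.
Step 8. [r3c2∈{3}] r3c2's peers cover all but 3 ⇒ r3c2=3.
Step 9. [r5c2∈{4}] r5c2 has the single candidate 4, so r5c2=4.
Step 10. [r4c6∈{6}] r4c6 has the single candidate 6. So r4c6=6.
Step 11. [r5c3∈{1}] r5c3's peers cover all but 1. So r5c3=1.
Step 12. [r3c4∈{2}] r3c4 is down to just 2. So r3c4=2.
Step 13. [r6c3∈{2}] r6c3 has the single candidate 2 ⇒ r6c3=2.
Step 14. [r6c2∈{5}] r6c2 is down to just 5, so r6c2=5.
Step 15. [r2c1∈{2}] r2c1's peers cover all but 2 ⇒ r2c1=2.
Step 16. [r1c1∈{5}] nothing but 5 survives at r1c1, so r1c1=5.
Step 17. [r1c4∈{3}] only 3 remains possible at r1c4 ⇒ r1c4=3.
Step 18. [r3c5∈{5}] r3c5 is down to just 5, so r3c5=5.
Step 19. [r5c4∈{6}] r5c4's peers cover all but 6, so r5c4=6.

Answer: 5 1 4 3 6 2 / 2 6 3 5 1 4 / 4 3 6 2 5 1 / 1 2 5 4 3 6 / 3 4 1 6 2 5 / 6 5 2 1 4 3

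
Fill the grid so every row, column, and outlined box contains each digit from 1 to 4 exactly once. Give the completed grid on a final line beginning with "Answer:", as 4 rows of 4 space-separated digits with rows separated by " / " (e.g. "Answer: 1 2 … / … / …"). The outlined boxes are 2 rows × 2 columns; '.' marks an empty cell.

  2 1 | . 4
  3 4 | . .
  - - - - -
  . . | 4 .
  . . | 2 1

Step 1. [r3c2∈{2,3}] 2 has one home in row 3: r3c2, so r3c2=2.
Step 2. [r2c3∈{1}] r2c3 is down to just 1. So r2c3=1.
Step 3. [r3c1∈{1}] only 1 remains possible at r3c1. So r3c1=1.
Step 4. [r2c4∈{2}] r2c4 has the single candidate 2 ⇒ r2c4=2.
Step 5. [r3c4∈{3}] nothing but 3 survives at r3c4. So r3c4=3.
Step 6. [r4c1∈{4}] only 4 remains possible at r4c1. So r4c1=4.
Step 7. [r4c2∈{3}] only 3 remains possible at r4c2, so r4c2=3.
Step 8. [r1c3∈{3}] r1c3 is down to just 3 ⇒ r1c3=3.

Answer: 2 1 3 4 / 3 4 1 2 / 1 2 4 3 / 4 3 2 1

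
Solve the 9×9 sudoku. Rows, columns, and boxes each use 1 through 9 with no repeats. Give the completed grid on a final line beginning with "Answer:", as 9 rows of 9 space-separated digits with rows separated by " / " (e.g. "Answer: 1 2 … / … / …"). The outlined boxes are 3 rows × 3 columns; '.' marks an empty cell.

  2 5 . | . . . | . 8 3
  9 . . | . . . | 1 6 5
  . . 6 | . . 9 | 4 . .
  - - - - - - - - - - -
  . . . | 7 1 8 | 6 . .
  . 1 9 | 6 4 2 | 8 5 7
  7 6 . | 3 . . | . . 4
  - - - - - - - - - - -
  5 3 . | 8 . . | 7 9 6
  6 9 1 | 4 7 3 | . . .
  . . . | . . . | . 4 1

Step 1. [r8c8∈{2}] nothing but 2 survives at r8c8, so r8c8=2.
Step 2. [r7c5∈{2}] r7c5's peers cover all but 2, so r7c5=2.
Step 3. [r4c3∈{2,3,4,5}] in row 4, 5 fits only at r4c3 ⇒ r4c3=5.
Step 4. [r2c3∈{3,4,7,8}] r2c3 is the only open cell in col 3 admitting 3, so r2c3=3.
Step 5. [r6c7∈{2,9}] 2 has one home in col 7: r6c7. So r6c7=2.
Step 6. [r9c3∈{2,7,8}] in col 3, 2 fits only at r9c3, so r9c3=2.
Step 7. [r1c3∈{4,7}] col 3 places 7 nowhere but r1c3, so r1c3=7.
Step 8. [r3c2∈{8}] r3c2 is down to just 8, so r3c2=8.
Step 9. [r1c6∈{1,4,6}] in row 1, 4 fits only at r1c6. So r1c6=4.
Step 10. [r9c4∈{5,9}] 9 has one home in col 4: r9c4. So r9c4=9.
Step 11. [r3c4∈{1,2,5}] across col 4, 5 lands solely at r3c4. So r3c4=5.
Step 12. [r4c1∈{3,4}] r4c1 is the only open cell in col 1 admitting 4. So r4c1=4.
Step 13. [r9c6∈{5,6}] 6 has one home in col 6: r9c6, so r9c6=6.
Step 14. [r9c5∈{5}] only 5 remains possible at r9c5, so r9c5=5.
Step 15. [r4c9∈{9}] r4c9 is down to just 9, so r4c9=9.
Step 16. [r2c5∈{8}] r2c5 is down to just 8 ⇒ r2c5=8.
Step 17. [r3c9∈{2}] r3c9's peers cover all but 2 ⇒ r3c9=2.
Step 18. [r3c5∈{3}] r3c5's peers cover all but 3. So r3c5=3.
Step 19. [r2c2∈{4}] nothing but 4 survives at r2c2, so r2c2=4.
Step 20. [r1c7∈{9}] nothing but 9 survives at r1c7 ⇒ r1c7=9.
Step 21. [r8c9∈{8}] r8c9 has the single candidate 8. So r8c9=8.
Step 22. [r9c7∈{3}] r9c7 is down to just 3. So r9c7=3.
Step 23. [r7c6∈{1}] nothing but 1 survives at r7c6, so r7c6=1.
Step 24. [r7c3∈{4}] only 4 remains possible at r7c3, so r7c3=4.
Step 25. [r9c1∈{8}] nothing but 8 survives at r9c1, so r9c1=8.
Step 26. [r5c1∈{3}] r5c1 has the single candidate 3. So r5c1=3.
Step 27. [r8c7∈{5}] nothing but 5 survives at r8c7 ⇒ r8c7=5.
Step 28. [r6c8∈{1}] r6c8 has the single candidate 1. So r6c8=1.
Step 29. [r3c8∈{7}] r3c8 has the single candidate 7, so r3c8=7.
Step 30. [r4c8∈{3}] r4c8's peers cover all but 3. So r4c8=3.
Step 31. [r4c2∈{2}] only 2 remains possible at r4c2 ⇒ r4c2=2.
Step 32. [r6c5∈{9}] r6c5 is down to just 9 ⇒ r6c5=9.
Step 33. [r2c6∈{7}] nothing but 7 survives at r2c6, so r2c6=7.
Step 34. [r6c6∈{5}] r6c6's peers cover all but 5. So r6c6=5.
Step 35. [r6c3∈{8}] r6c3 has the single candidate 8, so r6c3=8.
Step 36. [r3c1∈{1}] r3c1 is down to just 1. So r3c1=1.
Step 37. [r1c4∈{1}] r1c4's peers cover all but 1 ⇒ r1c4=1.
Step 38. [r9c2∈{7}] r9c2 has the single candidate 7 ⇒ r9c2=7.
Step 39. [r2c4∈{2}] r2c4 has the single candidate 2. So r2c4=2.
Step 40. [r1c5∈{6}] r1c5 is down to just 6, so r1c5=6.

Answer: 2 5 7 1 6 4 9 8 3 / 9 4 3 2 8 7 1 6 5 / 1 8 6 5 3 9 4 7 2 / 4 2 5 7 1 8 6 3 9 / 3 1 9 6 4 2 8 5 7 / 7 6 8 3 9 5 2 1 4 / 5 3 4 8 2 1 7 9 6 / 6 9 1 4 7 3 5 2 8 / 8 7 2 9 5 6 3 4 1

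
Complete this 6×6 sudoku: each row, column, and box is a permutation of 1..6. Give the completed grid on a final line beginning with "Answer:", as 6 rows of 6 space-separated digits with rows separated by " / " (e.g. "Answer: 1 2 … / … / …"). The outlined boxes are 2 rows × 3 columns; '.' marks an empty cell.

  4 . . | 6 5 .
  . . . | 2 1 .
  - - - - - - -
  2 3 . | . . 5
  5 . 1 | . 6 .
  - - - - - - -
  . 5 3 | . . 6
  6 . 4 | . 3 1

Step 1. [r3c5∈{4}] r3c5 has the single candidate 4, so r3c5=4.
Step 2. [r1c6∈{3}] r1c6 has the single candidate 3 ⇒ r1c6=3.
Step 3. [r6c2∈{2}] r6c2's peers cover all but 2. So r6c2=2.
Step 4. [r2c2∈{6}] only 6 remains possible at r2c2, so r2c2=6.
Step 5. [r5c4∈{4}] r5c4's peers cover all but 4 ⇒ r5c4=4.
Step 6. [r2c1∈{3}] r2c1 is down to just 3, so r2c1=3.
Step 7. [r2c3∈{5}] r2c3 is down to just 5 ⇒ r2c3=5.
Step 8. [r3c3∈{6}] nothing but 6 survives at r3c3, so r3c3=6.
Step 9. [r4c2∈{4}] only 4 remains possible at r4c2, so r4c2=4.
Step 10. [r3c4∈{1}] r3c4 has the single candidate 1, so r3c4=1.
Step 11. [r2c6∈{4}] r2c6 is down to just 4, so r2c6=4.
Step 12. [r1c2∈{1}] nothing but 1 survives at r1c2. So r1c2=1.
Step 13. [r5c1∈{1}] nothing but 1 survives at r5c1, so r5c1=1.
Step 14. [r1c3∈{2}] r1c3's peers cover all but 2. So r1c3=2.
Step 15. [r6c4∈{5}] r6c4's peers cover all but 5, so r6c4=5.
Step 16. [r5c5∈{2}] r5c5 is down to just 2 ⇒ r5c5=2.
Step 17. [r4c6∈{2}] nothing but 2 survives at r4c6. So r4c6=2.
Step 18. [r4c4∈{3}] r4c4's peers cover all but 3. So r4c4=3.

Answer: 4 1 2 6 5 3 / 3 6 5 2 1 4 / 2 3 6 1 4 5 / 5 4 1 3 6 2 / 1 5 3 4 2 6 / 6 2 4 5 3 1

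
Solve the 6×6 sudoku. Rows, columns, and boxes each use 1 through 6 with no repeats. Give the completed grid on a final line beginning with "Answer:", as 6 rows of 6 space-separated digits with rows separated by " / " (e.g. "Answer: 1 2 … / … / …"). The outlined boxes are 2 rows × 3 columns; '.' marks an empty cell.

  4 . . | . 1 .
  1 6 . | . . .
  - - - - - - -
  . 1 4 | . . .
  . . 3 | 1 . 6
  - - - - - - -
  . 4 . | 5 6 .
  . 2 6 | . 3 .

Step 1. [r4c2∈{5}] r4c2's peers cover all but 5, so r4c2=5.
Step 2. [r5c6∈{1,2}] in row 5, 2 fits only at r5c6, so r5c6=2.
Step 3. [r1c2∈{3}] r1c2 has the single candidate 3 ⇒ r1c2=3.
Step 4. [r1c6∈{5}] nothing but 5 survives at r1c6 ⇒ r1c6=5.
Step 5. [r4c5∈{2,4}] row 4 places 4 nowhere but r4c5. So r4c5=4.
Step 6. [r2c5∈{2}] r2c5 is down to just 2, so r2c5=2.
Step 7. [r6c4∈{4}] only 4 remains possible at r6c4, so r6c4=4.
Step 8. [r2c4∈{3}] r2c4 is down to just 3. So r2c4=3.
Step 9. [r4c1∈{2}] nothing but 2 survives at r4c1 ⇒ r4c1=2.
Step 10. [r1c4∈{6}] r1c4 has the single candidate 6 ⇒ r1c4=6.
Step 11. [r1c3∈{2}] r1c3 has the single candidate 2. So r1c3=2.
Step 12. [r5c3∈{1}] nothing but 1 survives at r5c3. So r5c3=1.
Step 13. [r3c1∈{6}] only 6 remains possible at r3c1, so r3c1=6.
Step 14. [r6c6∈{1}] r6c6's peers cover all but 1 ⇒ r6c6=1.
Step 15. [r3c5∈{5}] r3c5's peers cover all but 5. So r3c5=5.
Step 16. [r2c6∈{4}] r2c6's peers cover all but 4. So r2c6=4.
Step 17. [r2c3∈{5}] r2c3 is down to just 5 ⇒ r2c3=5.
Step 18. [r3c4∈{2}] r3c4's peers cover all but 2. So r3c4=2.
Step 19. [r5c1∈{3}] r5c1 has the single candidate 3. So r5c1=3.
Step 20. [r6c1∈{5}] r6c1 has the single candidate 5 ⇒ r6c1=5.
Step 21. [r3c6∈{3}] only 3 remains possible at r3c6 ⇒ r3c6=3.

Answer: 4 3 2 6 1 5 / 1 6 5 3 2 4 / 6 1 4 2 5 3 / 2 5 3 1 4 6 / 3 4 1 5 6 2 / 5 2 6 4 3 1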